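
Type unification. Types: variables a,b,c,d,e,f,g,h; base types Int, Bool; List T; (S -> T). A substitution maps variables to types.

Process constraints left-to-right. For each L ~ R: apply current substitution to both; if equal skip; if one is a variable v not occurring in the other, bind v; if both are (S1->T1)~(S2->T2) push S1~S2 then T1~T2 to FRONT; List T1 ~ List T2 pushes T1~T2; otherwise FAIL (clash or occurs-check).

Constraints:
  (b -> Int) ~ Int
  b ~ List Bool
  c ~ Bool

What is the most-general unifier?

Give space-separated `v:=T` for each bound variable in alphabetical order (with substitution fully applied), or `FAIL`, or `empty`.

step 1: unify (b -> Int) ~ Int  [subst: {-} | 2 pending]
  clash: (b -> Int) vs Int

Answer: FAIL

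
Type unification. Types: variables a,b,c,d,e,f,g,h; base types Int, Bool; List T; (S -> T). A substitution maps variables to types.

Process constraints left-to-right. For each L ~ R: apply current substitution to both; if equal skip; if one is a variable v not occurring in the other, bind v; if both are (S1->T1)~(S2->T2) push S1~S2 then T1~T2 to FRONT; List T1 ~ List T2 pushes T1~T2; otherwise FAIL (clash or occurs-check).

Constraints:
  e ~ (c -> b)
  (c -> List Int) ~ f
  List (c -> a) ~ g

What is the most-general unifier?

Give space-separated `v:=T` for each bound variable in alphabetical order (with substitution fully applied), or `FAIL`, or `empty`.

step 1: unify e ~ (c -> b)  [subst: {-} | 2 pending]
  bind e := (c -> b)
step 2: unify (c -> List Int) ~ f  [subst: {e:=(c -> b)} | 1 pending]
  bind f := (c -> List Int)
step 3: unify List (c -> a) ~ g  [subst: {e:=(c -> b), f:=(c -> List Int)} | 0 pending]
  bind g := List (c -> a)

Answer: e:=(c -> b) f:=(c -> List Int) g:=List (c -> a)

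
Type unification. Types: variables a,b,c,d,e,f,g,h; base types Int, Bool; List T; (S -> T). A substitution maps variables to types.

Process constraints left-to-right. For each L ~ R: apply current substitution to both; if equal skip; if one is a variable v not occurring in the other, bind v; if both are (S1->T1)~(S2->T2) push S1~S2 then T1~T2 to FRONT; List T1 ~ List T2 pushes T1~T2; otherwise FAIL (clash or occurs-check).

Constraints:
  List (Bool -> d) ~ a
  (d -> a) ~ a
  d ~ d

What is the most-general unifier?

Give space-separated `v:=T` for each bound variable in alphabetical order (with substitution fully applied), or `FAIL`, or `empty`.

step 1: unify List (Bool -> d) ~ a  [subst: {-} | 2 pending]
  bind a := List (Bool -> d)
step 2: unify (d -> List (Bool -> d)) ~ List (Bool -> d)  [subst: {a:=List (Bool -> d)} | 1 pending]
  clash: (d -> List (Bool -> d)) vs List (Bool -> d)

Answer: FAIL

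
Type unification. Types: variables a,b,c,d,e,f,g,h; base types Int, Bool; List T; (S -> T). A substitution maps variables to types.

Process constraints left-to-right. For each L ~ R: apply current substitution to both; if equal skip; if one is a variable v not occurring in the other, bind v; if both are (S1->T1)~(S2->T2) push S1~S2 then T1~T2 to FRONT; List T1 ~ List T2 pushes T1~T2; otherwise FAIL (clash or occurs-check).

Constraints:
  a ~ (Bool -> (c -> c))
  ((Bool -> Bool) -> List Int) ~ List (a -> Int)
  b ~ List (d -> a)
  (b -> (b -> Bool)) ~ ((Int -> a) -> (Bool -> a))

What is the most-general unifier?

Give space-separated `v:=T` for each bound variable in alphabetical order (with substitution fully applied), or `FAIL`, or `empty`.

Answer: FAIL

Derivation:
step 1: unify a ~ (Bool -> (c -> c))  [subst: {-} | 3 pending]
  bind a := (Bool -> (c -> c))
step 2: unify ((Bool -> Bool) -> List Int) ~ List ((Bool -> (c -> c)) -> Int)  [subst: {a:=(Bool -> (c -> c))} | 2 pending]
  clash: ((Bool -> Bool) -> List Int) vs List ((Bool -> (c -> c)) -> Int)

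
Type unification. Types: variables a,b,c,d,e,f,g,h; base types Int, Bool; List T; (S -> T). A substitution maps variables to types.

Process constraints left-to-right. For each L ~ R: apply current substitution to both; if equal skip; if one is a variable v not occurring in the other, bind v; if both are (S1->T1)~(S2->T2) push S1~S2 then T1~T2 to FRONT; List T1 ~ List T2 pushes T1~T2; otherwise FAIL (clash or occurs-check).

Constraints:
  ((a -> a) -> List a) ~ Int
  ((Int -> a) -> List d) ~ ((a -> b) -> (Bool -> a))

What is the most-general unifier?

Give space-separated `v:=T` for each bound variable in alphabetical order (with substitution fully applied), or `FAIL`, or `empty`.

Answer: FAIL

Derivation:
step 1: unify ((a -> a) -> List a) ~ Int  [subst: {-} | 1 pending]
  clash: ((a -> a) -> List a) vs Int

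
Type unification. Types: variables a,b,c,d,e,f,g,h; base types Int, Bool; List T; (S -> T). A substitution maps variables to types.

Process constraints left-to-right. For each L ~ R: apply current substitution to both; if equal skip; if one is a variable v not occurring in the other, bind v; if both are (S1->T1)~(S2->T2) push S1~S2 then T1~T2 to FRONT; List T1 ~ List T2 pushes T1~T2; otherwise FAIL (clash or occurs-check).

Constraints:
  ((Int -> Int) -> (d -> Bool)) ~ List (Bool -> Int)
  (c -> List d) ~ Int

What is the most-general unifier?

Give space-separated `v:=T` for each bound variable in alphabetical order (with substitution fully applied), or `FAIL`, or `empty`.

step 1: unify ((Int -> Int) -> (d -> Bool)) ~ List (Bool -> Int)  [subst: {-} | 1 pending]
  clash: ((Int -> Int) -> (d -> Bool)) vs List (Bool -> Int)

Answer: FAIL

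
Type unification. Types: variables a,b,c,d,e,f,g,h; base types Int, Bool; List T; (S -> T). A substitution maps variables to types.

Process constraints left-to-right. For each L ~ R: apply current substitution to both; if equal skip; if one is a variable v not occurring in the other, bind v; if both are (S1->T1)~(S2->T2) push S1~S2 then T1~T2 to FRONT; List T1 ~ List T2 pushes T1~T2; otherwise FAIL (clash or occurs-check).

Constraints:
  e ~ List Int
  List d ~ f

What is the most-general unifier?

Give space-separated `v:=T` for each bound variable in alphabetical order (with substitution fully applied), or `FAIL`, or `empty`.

Answer: e:=List Int f:=List d

Derivation:
step 1: unify e ~ List Int  [subst: {-} | 1 pending]
  bind e := List Int
step 2: unify List d ~ f  [subst: {e:=List Int} | 0 pending]
  bind f := List d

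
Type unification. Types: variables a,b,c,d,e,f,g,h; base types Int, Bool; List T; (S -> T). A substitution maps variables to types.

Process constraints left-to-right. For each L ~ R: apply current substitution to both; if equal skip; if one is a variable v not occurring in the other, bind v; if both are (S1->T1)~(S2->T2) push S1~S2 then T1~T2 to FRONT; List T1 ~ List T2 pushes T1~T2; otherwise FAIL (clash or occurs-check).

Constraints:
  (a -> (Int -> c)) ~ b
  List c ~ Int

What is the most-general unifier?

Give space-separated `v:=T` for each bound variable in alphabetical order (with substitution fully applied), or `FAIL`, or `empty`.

step 1: unify (a -> (Int -> c)) ~ b  [subst: {-} | 1 pending]
  bind b := (a -> (Int -> c))
step 2: unify List c ~ Int  [subst: {b:=(a -> (Int -> c))} | 0 pending]
  clash: List c vs Int

Answer: FAIL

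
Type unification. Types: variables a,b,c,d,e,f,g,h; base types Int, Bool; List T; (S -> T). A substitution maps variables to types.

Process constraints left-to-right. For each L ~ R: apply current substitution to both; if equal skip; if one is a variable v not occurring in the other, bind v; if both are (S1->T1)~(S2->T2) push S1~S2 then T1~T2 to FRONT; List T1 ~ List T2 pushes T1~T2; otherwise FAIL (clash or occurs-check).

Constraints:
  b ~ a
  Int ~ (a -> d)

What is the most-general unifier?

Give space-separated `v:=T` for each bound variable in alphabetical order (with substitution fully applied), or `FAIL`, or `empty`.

step 1: unify b ~ a  [subst: {-} | 1 pending]
  bind b := a
step 2: unify Int ~ (a -> d)  [subst: {b:=a} | 0 pending]
  clash: Int vs (a -> d)

Answer: FAIL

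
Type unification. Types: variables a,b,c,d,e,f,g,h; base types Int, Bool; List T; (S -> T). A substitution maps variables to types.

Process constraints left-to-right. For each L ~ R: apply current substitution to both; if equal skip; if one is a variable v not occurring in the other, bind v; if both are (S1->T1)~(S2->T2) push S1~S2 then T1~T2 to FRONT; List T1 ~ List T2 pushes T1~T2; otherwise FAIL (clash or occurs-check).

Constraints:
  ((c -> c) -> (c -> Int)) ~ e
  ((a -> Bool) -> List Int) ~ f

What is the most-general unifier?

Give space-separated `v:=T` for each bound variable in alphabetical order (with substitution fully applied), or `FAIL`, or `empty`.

step 1: unify ((c -> c) -> (c -> Int)) ~ e  [subst: {-} | 1 pending]
  bind e := ((c -> c) -> (c -> Int))
step 2: unify ((a -> Bool) -> List Int) ~ f  [subst: {e:=((c -> c) -> (c -> Int))} | 0 pending]
  bind f := ((a -> Bool) -> List Int)

Answer: e:=((c -> c) -> (c -> Int)) f:=((a -> Bool) -> List Int)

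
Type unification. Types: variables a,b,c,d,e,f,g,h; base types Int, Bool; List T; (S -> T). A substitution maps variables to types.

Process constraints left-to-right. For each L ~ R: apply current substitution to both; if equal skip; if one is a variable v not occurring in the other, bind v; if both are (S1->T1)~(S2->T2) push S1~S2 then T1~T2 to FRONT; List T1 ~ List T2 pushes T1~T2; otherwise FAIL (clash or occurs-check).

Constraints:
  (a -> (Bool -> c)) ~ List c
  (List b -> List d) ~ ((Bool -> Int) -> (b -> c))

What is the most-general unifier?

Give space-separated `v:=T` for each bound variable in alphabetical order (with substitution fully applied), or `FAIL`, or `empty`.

Answer: FAIL

Derivation:
step 1: unify (a -> (Bool -> c)) ~ List c  [subst: {-} | 1 pending]
  clash: (a -> (Bool -> c)) vs List c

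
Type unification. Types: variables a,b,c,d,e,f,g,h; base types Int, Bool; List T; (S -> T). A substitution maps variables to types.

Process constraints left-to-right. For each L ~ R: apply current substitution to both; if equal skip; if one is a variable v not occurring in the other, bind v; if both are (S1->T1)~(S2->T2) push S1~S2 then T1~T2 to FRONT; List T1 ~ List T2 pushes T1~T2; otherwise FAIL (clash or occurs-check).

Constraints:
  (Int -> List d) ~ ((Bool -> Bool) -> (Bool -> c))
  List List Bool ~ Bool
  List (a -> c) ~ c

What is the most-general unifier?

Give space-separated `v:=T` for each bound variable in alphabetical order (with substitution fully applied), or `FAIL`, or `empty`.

Answer: FAIL

Derivation:
step 1: unify (Int -> List d) ~ ((Bool -> Bool) -> (Bool -> c))  [subst: {-} | 2 pending]
  -> decompose arrow: push Int~(Bool -> Bool), List d~(Bool -> c)
step 2: unify Int ~ (Bool -> Bool)  [subst: {-} | 3 pending]
  clash: Int vs (Bool -> Bool)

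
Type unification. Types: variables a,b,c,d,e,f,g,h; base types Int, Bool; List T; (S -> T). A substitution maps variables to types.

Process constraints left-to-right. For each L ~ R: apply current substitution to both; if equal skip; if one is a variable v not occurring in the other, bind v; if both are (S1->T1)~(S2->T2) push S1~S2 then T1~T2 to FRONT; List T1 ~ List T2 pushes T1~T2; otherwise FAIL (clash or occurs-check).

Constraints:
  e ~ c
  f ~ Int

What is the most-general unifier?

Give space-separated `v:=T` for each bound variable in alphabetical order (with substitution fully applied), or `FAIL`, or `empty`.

Answer: e:=c f:=Int

Derivation:
step 1: unify e ~ c  [subst: {-} | 1 pending]
  bind e := c
step 2: unify f ~ Int  [subst: {e:=c} | 0 pending]
  bind f := Int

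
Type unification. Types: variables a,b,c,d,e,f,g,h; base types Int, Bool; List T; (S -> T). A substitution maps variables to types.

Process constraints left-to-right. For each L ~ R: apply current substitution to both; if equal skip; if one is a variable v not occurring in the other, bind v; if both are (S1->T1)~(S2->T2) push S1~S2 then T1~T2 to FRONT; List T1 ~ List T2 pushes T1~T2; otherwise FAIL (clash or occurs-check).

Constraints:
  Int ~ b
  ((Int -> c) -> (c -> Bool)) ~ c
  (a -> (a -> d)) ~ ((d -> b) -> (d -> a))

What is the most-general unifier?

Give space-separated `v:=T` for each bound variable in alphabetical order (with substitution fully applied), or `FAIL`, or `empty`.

step 1: unify Int ~ b  [subst: {-} | 2 pending]
  bind b := Int
step 2: unify ((Int -> c) -> (c -> Bool)) ~ c  [subst: {b:=Int} | 1 pending]
  occurs-check fail

Answer: FAIL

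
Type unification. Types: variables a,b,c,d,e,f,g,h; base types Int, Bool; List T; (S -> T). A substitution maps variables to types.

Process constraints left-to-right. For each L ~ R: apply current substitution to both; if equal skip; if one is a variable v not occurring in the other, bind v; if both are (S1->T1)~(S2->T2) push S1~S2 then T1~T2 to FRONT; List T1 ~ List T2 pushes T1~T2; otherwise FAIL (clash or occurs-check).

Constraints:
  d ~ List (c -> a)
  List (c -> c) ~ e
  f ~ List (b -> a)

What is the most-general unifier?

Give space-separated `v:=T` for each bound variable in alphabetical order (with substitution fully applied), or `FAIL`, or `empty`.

step 1: unify d ~ List (c -> a)  [subst: {-} | 2 pending]
  bind d := List (c -> a)
step 2: unify List (c -> c) ~ e  [subst: {d:=List (c -> a)} | 1 pending]
  bind e := List (c -> c)
step 3: unify f ~ List (b -> a)  [subst: {d:=List (c -> a), e:=List (c -> c)} | 0 pending]
  bind f := List (b -> a)

Answer: d:=List (c -> a) e:=List (c -> c) f:=List (b -> a)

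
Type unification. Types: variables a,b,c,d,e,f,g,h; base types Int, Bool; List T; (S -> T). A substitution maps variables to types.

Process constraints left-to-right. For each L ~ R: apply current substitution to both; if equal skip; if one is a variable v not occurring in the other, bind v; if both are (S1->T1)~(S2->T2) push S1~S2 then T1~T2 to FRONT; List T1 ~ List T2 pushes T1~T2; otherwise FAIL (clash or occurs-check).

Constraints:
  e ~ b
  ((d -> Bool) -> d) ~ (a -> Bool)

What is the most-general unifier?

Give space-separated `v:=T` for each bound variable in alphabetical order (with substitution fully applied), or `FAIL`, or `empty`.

step 1: unify e ~ b  [subst: {-} | 1 pending]
  bind e := b
step 2: unify ((d -> Bool) -> d) ~ (a -> Bool)  [subst: {e:=b} | 0 pending]
  -> decompose arrow: push (d -> Bool)~a, d~Bool
step 3: unify (d -> Bool) ~ a  [subst: {e:=b} | 1 pending]
  bind a := (d -> Bool)
step 4: unify d ~ Bool  [subst: {e:=b, a:=(d -> Bool)} | 0 pending]
  bind d := Bool

Answer: a:=(Bool -> Bool) d:=Bool e:=b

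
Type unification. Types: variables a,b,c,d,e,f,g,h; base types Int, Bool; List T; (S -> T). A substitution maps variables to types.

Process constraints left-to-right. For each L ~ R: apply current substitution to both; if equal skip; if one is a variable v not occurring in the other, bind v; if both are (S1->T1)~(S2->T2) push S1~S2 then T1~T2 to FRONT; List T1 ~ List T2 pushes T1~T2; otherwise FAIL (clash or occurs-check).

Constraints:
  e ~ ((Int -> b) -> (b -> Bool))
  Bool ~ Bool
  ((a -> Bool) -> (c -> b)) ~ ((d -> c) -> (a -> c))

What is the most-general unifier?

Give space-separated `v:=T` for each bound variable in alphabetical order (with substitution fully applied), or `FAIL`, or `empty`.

Answer: a:=Bool b:=Bool c:=Bool d:=Bool e:=((Int -> Bool) -> (Bool -> Bool))

Derivation:
step 1: unify e ~ ((Int -> b) -> (b -> Bool))  [subst: {-} | 2 pending]
  bind e := ((Int -> b) -> (b -> Bool))
step 2: unify Bool ~ Bool  [subst: {e:=((Int -> b) -> (b -> Bool))} | 1 pending]
  -> identical, skip
step 3: unify ((a -> Bool) -> (c -> b)) ~ ((d -> c) -> (a -> c))  [subst: {e:=((Int -> b) -> (b -> Bool))} | 0 pending]
  -> decompose arrow: push (a -> Bool)~(d -> c), (c -> b)~(a -> c)
step 4: unify (a -> Bool) ~ (d -> c)  [subst: {e:=((Int -> b) -> (b -> Bool))} | 1 pending]
  -> decompose arrow: push a~d, Bool~c
step 5: unify a ~ d  [subst: {e:=((Int -> b) -> (b -> Bool))} | 2 pending]
  bind a := d
step 6: unify Bool ~ c  [subst: {e:=((Int -> b) -> (b -> Bool)), a:=d} | 1 pending]
  bind c := Bool
step 7: unify (Bool -> b) ~ (d -> Bool)  [subst: {e:=((Int -> b) -> (b -> Bool)), a:=d, c:=Bool} | 0 pending]
  -> decompose arrow: push Bool~d, b~Bool
step 8: unify Bool ~ d  [subst: {e:=((Int -> b) -> (b -> Bool)), a:=d, c:=Bool} | 1 pending]
  bind d := Bool
step 9: unify b ~ Bool  [subst: {e:=((Int -> b) -> (b -> Bool)), a:=d, c:=Bool, d:=Bool} | 0 pending]
  bind b := Bool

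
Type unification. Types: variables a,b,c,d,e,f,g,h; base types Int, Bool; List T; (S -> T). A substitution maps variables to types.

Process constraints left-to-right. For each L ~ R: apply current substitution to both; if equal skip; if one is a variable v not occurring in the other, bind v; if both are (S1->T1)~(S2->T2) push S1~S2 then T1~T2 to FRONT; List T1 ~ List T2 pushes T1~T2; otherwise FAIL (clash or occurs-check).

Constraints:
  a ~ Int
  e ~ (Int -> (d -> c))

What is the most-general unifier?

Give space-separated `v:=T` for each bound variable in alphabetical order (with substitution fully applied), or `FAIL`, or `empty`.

Answer: a:=Int e:=(Int -> (d -> c))

Derivation:
step 1: unify a ~ Int  [subst: {-} | 1 pending]
  bind a := Int
step 2: unify e ~ (Int -> (d -> c))  [subst: {a:=Int} | 0 pending]
  bind e := (Int -> (d -> c))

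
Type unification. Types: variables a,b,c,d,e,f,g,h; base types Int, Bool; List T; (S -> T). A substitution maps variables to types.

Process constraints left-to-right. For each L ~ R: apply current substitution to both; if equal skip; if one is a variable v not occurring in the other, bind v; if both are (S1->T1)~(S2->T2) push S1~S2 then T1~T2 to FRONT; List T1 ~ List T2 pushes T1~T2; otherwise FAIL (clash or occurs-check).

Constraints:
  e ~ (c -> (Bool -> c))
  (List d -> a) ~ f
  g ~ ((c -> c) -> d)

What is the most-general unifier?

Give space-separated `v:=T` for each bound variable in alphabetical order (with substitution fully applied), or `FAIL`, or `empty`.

step 1: unify e ~ (c -> (Bool -> c))  [subst: {-} | 2 pending]
  bind e := (c -> (Bool -> c))
step 2: unify (List d -> a) ~ f  [subst: {e:=(c -> (Bool -> c))} | 1 pending]
  bind f := (List d -> a)
step 3: unify g ~ ((c -> c) -> d)  [subst: {e:=(c -> (Bool -> c)), f:=(List d -> a)} | 0 pending]
  bind g := ((c -> c) -> d)

Answer: e:=(c -> (Bool -> c)) f:=(List d -> a) g:=((c -> c) -> d)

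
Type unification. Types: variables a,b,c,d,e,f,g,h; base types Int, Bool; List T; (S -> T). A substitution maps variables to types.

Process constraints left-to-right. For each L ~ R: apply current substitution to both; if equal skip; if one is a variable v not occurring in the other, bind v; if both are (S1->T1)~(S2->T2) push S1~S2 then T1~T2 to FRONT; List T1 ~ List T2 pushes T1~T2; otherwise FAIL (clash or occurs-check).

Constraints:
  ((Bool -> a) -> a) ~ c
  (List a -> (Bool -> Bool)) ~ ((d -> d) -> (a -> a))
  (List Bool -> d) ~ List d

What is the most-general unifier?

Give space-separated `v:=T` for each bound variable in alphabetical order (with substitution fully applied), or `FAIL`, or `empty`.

Answer: FAIL

Derivation:
step 1: unify ((Bool -> a) -> a) ~ c  [subst: {-} | 2 pending]
  bind c := ((Bool -> a) -> a)
step 2: unify (List a -> (Bool -> Bool)) ~ ((d -> d) -> (a -> a))  [subst: {c:=((Bool -> a) -> a)} | 1 pending]
  -> decompose arrow: push List a~(d -> d), (Bool -> Bool)~(a -> a)
step 3: unify List a ~ (d -> d)  [subst: {c:=((Bool -> a) -> a)} | 2 pending]
  clash: List a vs (d -> d)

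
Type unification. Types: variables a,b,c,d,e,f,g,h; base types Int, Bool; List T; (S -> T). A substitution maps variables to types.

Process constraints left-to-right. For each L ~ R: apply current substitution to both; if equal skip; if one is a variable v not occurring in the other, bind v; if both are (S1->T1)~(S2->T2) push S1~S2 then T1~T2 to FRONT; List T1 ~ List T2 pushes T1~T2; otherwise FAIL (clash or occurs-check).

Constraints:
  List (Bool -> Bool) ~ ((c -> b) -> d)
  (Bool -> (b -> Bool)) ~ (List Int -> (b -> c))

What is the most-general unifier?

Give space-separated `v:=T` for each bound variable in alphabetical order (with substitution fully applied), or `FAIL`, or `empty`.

step 1: unify List (Bool -> Bool) ~ ((c -> b) -> d)  [subst: {-} | 1 pending]
  clash: List (Bool -> Bool) vs ((c -> b) -> d)

Answer: FAIL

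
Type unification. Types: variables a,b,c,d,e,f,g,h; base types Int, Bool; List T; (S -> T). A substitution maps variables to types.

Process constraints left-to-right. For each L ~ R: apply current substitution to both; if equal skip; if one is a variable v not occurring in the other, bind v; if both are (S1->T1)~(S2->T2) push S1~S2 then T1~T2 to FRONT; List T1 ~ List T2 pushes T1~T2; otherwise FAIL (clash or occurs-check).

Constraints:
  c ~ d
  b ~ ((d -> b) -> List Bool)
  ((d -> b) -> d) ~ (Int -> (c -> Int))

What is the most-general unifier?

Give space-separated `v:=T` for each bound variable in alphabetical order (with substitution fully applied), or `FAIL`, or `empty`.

step 1: unify c ~ d  [subst: {-} | 2 pending]
  bind c := d
step 2: unify b ~ ((d -> b) -> List Bool)  [subst: {c:=d} | 1 pending]
  occurs-check fail: b in ((d -> b) -> List Bool)

Answer: FAIL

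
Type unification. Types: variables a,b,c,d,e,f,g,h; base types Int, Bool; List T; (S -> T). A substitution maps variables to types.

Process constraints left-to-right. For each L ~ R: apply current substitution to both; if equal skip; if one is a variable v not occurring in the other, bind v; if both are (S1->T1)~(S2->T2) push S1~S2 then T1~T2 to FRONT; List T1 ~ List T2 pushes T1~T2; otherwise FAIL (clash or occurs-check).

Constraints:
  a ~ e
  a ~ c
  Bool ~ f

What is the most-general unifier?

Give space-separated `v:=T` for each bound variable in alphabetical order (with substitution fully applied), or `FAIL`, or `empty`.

step 1: unify a ~ e  [subst: {-} | 2 pending]
  bind a := e
step 2: unify e ~ c  [subst: {a:=e} | 1 pending]
  bind e := c
step 3: unify Bool ~ f  [subst: {a:=e, e:=c} | 0 pending]
  bind f := Bool

Answer: a:=c e:=c f:=Bool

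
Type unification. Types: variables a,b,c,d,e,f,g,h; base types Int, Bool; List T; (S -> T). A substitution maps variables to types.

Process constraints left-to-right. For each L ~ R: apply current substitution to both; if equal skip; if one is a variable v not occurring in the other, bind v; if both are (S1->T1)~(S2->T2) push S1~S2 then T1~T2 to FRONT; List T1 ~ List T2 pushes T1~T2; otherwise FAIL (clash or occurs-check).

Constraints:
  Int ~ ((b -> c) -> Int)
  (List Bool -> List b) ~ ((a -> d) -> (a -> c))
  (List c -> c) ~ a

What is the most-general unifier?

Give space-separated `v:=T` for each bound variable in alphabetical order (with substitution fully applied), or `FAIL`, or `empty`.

step 1: unify Int ~ ((b -> c) -> Int)  [subst: {-} | 2 pending]
  clash: Int vs ((b -> c) -> Int)

Answer: FAIL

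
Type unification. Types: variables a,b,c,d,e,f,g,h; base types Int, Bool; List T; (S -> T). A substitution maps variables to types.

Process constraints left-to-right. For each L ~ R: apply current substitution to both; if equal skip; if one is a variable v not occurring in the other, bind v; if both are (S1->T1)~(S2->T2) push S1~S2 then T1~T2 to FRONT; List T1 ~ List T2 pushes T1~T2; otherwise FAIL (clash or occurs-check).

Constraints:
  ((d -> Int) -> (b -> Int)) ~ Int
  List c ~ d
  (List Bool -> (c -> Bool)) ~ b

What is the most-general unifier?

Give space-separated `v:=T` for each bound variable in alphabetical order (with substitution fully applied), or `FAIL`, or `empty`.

Answer: FAIL

Derivation:
step 1: unify ((d -> Int) -> (b -> Int)) ~ Int  [subst: {-} | 2 pending]
  clash: ((d -> Int) -> (b -> Int)) vs Int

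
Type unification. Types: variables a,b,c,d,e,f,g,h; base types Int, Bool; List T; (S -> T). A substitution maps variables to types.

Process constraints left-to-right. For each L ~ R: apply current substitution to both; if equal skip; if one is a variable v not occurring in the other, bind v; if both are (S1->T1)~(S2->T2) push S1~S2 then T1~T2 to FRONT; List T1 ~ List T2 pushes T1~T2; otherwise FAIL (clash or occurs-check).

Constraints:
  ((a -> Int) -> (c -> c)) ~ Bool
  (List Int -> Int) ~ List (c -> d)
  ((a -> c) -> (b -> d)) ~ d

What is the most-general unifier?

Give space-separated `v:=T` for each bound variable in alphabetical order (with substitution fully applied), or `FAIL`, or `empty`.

Answer: FAIL

Derivation:
step 1: unify ((a -> Int) -> (c -> c)) ~ Bool  [subst: {-} | 2 pending]
  clash: ((a -> Int) -> (c -> c)) vs Bool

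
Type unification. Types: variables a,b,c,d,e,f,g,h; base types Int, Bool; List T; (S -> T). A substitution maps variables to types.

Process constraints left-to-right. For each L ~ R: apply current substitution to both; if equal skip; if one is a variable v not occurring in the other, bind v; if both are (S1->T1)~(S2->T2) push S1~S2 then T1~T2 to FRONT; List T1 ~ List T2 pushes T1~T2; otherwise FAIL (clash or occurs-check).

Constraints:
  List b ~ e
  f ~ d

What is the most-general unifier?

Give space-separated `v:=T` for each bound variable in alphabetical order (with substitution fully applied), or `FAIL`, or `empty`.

Answer: e:=List b f:=d

Derivation:
step 1: unify List b ~ e  [subst: {-} | 1 pending]
  bind e := List b
step 2: unify f ~ d  [subst: {e:=List b} | 0 pending]
  bind f := d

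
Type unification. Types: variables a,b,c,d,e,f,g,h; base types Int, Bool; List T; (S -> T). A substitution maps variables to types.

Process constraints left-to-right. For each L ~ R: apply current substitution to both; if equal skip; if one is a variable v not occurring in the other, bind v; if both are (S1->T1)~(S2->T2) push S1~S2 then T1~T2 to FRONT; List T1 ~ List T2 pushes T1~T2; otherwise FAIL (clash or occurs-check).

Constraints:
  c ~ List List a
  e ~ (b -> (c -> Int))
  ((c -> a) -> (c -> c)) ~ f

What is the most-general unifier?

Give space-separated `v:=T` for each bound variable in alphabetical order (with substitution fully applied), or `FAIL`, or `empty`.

Answer: c:=List List a e:=(b -> (List List a -> Int)) f:=((List List a -> a) -> (List List a -> List List a))

Derivation:
step 1: unify c ~ List List a  [subst: {-} | 2 pending]
  bind c := List List a
step 2: unify e ~ (b -> (List List a -> Int))  [subst: {c:=List List a} | 1 pending]
  bind e := (b -> (List List a -> Int))
step 3: unify ((List List a -> a) -> (List List a -> List List a)) ~ f  [subst: {c:=List List a, e:=(b -> (List List a -> Int))} | 0 pending]
  bind f := ((List List a -> a) -> (List List a -> List List a))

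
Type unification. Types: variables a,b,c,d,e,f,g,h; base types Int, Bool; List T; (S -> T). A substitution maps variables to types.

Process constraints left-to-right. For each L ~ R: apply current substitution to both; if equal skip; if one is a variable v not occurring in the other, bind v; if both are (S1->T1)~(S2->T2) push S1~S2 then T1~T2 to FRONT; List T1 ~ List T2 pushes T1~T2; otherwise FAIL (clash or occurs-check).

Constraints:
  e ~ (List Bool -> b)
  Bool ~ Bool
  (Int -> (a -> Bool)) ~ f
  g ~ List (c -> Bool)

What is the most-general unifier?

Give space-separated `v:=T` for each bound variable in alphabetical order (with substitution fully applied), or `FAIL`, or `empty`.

step 1: unify e ~ (List Bool -> b)  [subst: {-} | 3 pending]
  bind e := (List Bool -> b)
step 2: unify Bool ~ Bool  [subst: {e:=(List Bool -> b)} | 2 pending]
  -> identical, skip
step 3: unify (Int -> (a -> Bool)) ~ f  [subst: {e:=(List Bool -> b)} | 1 pending]
  bind f := (Int -> (a -> Bool))
step 4: unify g ~ List (c -> Bool)  [subst: {e:=(List Bool -> b), f:=(Int -> (a -> Bool))} | 0 pending]
  bind g := List (c -> Bool)

Answer: e:=(List Bool -> b) f:=(Int -> (a -> Bool)) g:=List (c -> Bool)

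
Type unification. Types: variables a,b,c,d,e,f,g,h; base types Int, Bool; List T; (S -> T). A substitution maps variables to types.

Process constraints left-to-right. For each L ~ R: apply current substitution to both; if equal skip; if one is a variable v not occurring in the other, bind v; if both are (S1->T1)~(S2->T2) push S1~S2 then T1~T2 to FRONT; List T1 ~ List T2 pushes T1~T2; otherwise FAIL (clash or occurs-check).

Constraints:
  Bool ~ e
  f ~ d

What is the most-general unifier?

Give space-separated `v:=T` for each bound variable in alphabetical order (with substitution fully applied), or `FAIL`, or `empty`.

Answer: e:=Bool f:=d

Derivation:
step 1: unify Bool ~ e  [subst: {-} | 1 pending]
  bind e := Bool
step 2: unify f ~ d  [subst: {e:=Bool} | 0 pending]
  bind f := d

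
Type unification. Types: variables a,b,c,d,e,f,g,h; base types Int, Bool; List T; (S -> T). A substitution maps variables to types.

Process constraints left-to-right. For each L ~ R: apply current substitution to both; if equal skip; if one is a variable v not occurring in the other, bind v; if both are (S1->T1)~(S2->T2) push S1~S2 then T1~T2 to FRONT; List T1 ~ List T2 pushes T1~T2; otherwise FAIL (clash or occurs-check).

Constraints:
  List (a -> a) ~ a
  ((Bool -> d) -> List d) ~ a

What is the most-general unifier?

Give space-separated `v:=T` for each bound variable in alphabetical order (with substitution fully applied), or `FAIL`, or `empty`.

Answer: FAIL

Derivation:
step 1: unify List (a -> a) ~ a  [subst: {-} | 1 pending]
  occurs-check fail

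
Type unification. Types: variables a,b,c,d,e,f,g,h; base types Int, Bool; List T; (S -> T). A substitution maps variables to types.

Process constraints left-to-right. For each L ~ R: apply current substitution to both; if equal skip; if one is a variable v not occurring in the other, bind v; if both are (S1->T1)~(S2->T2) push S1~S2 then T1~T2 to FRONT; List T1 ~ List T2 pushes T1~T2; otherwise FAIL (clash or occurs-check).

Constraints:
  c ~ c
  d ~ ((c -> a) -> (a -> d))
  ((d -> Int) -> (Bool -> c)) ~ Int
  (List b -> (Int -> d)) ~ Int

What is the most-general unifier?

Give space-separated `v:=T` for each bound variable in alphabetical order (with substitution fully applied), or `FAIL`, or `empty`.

Answer: FAIL

Derivation:
step 1: unify c ~ c  [subst: {-} | 3 pending]
  -> identical, skip
step 2: unify d ~ ((c -> a) -> (a -> d))  [subst: {-} | 2 pending]
  occurs-check fail: d in ((c -> a) -> (a -> d))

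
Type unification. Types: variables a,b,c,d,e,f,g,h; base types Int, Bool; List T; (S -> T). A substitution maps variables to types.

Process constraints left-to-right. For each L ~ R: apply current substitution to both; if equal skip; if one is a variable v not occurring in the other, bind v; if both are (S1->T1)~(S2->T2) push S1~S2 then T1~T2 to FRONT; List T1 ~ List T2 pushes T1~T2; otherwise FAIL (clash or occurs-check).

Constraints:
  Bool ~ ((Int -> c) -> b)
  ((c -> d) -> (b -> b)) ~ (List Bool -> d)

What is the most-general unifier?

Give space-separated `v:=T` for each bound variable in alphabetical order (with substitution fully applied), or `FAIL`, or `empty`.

step 1: unify Bool ~ ((Int -> c) -> b)  [subst: {-} | 1 pending]
  clash: Bool vs ((Int -> c) -> b)

Answer: FAIL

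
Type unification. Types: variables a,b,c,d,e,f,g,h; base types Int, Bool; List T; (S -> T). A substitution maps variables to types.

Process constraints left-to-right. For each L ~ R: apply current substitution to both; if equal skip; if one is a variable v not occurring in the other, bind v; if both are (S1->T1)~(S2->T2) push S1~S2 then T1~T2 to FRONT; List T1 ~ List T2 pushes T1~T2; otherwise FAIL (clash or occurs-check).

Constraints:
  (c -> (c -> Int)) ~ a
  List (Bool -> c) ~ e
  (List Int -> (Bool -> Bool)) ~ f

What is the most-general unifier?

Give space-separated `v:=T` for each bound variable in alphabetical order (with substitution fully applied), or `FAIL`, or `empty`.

step 1: unify (c -> (c -> Int)) ~ a  [subst: {-} | 2 pending]
  bind a := (c -> (c -> Int))
step 2: unify List (Bool -> c) ~ e  [subst: {a:=(c -> (c -> Int))} | 1 pending]
  bind e := List (Bool -> c)
step 3: unify (List Int -> (Bool -> Bool)) ~ f  [subst: {a:=(c -> (c -> Int)), e:=List (Bool -> c)} | 0 pending]
  bind f := (List Int -> (Bool -> Bool))

Answer: a:=(c -> (c -> Int)) e:=List (Bool -> c) f:=(List Int -> (Bool -> Bool))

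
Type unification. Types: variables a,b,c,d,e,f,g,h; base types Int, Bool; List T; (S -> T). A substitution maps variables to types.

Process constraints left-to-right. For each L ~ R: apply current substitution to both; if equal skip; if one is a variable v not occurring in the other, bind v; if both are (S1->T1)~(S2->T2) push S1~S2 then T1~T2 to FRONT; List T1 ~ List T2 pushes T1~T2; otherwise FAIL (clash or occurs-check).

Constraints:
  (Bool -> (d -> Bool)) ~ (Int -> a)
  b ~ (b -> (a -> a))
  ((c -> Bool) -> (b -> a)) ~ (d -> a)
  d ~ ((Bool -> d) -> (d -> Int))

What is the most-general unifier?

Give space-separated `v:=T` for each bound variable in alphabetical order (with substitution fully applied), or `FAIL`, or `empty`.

Answer: FAIL

Derivation:
step 1: unify (Bool -> (d -> Bool)) ~ (Int -> a)  [subst: {-} | 3 pending]
  -> decompose arrow: push Bool~Int, (d -> Bool)~a
step 2: unify Bool ~ Int  [subst: {-} | 4 pending]
  clash: Bool vs Int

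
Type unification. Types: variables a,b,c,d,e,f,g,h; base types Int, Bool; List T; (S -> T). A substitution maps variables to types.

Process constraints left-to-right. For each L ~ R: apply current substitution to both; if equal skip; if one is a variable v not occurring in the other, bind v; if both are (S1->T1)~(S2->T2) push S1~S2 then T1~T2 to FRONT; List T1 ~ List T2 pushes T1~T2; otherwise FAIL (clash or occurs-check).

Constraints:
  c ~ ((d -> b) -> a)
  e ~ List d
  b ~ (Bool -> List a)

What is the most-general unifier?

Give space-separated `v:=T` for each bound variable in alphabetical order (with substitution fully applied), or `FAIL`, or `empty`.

Answer: b:=(Bool -> List a) c:=((d -> (Bool -> List a)) -> a) e:=List d

Derivation:
step 1: unify c ~ ((d -> b) -> a)  [subst: {-} | 2 pending]
  bind c := ((d -> b) -> a)
step 2: unify e ~ List d  [subst: {c:=((d -> b) -> a)} | 1 pending]
  bind e := List d
step 3: unify b ~ (Bool -> List a)  [subst: {c:=((d -> b) -> a), e:=List d} | 0 pending]
  bind b := (Bool -> List a)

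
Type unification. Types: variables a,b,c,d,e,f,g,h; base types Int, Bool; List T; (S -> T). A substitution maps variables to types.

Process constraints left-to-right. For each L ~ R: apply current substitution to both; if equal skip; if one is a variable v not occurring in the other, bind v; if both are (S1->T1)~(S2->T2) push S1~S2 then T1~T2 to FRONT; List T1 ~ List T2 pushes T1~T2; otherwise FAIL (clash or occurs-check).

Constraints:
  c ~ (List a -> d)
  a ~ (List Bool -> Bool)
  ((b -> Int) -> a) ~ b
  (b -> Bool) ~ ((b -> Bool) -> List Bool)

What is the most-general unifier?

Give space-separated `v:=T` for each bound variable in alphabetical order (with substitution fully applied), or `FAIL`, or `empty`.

Answer: FAIL

Derivation:
step 1: unify c ~ (List a -> d)  [subst: {-} | 3 pending]
  bind c := (List a -> d)
step 2: unify a ~ (List Bool -> Bool)  [subst: {c:=(List a -> d)} | 2 pending]
  bind a := (List Bool -> Bool)
step 3: unify ((b -> Int) -> (List Bool -> Bool)) ~ b  [subst: {c:=(List a -> d), a:=(List Bool -> Bool)} | 1 pending]
  occurs-check fail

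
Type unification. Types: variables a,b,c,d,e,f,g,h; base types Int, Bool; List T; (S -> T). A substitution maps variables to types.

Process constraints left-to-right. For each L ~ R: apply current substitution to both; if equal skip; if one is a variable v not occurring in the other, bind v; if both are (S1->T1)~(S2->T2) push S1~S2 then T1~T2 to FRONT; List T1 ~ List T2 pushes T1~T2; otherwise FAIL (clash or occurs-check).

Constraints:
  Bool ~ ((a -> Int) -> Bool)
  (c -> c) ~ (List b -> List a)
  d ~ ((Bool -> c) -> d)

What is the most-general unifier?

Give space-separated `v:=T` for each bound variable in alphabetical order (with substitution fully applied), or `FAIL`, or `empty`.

Answer: FAIL

Derivation:
step 1: unify Bool ~ ((a -> Int) -> Bool)  [subst: {-} | 2 pending]
  clash: Bool vs ((a -> Int) -> Bool)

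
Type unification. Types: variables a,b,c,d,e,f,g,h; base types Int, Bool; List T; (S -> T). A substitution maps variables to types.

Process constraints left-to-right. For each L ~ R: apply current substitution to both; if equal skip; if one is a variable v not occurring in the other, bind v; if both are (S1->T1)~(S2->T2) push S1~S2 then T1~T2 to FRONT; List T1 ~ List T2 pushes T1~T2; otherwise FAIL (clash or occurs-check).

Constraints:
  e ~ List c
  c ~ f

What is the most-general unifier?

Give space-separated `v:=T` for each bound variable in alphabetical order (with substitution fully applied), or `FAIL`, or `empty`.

Answer: c:=f e:=List f

Derivation:
step 1: unify e ~ List c  [subst: {-} | 1 pending]
  bind e := List c
step 2: unify c ~ f  [subst: {e:=List c} | 0 pending]
  bind c := f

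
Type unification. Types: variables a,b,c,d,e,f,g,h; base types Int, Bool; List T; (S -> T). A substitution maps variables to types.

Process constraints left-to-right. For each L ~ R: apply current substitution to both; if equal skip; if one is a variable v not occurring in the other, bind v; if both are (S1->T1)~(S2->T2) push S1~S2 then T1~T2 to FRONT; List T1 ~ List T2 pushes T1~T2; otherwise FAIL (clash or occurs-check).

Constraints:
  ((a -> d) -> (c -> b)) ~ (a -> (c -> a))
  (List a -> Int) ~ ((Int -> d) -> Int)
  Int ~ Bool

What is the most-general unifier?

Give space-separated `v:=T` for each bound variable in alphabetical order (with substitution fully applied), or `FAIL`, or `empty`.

Answer: FAIL

Derivation:
step 1: unify ((a -> d) -> (c -> b)) ~ (a -> (c -> a))  [subst: {-} | 2 pending]
  -> decompose arrow: push (a -> d)~a, (c -> b)~(c -> a)
step 2: unify (a -> d) ~ a  [subst: {-} | 3 pending]
  occurs-check fail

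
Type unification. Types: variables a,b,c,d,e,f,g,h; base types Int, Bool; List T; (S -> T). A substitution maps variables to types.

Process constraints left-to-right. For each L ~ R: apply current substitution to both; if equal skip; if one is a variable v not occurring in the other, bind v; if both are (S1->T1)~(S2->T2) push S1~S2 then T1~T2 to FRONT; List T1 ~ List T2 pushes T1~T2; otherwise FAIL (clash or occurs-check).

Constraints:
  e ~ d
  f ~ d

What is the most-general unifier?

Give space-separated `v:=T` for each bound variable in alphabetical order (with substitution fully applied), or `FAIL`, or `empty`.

step 1: unify e ~ d  [subst: {-} | 1 pending]
  bind e := d
step 2: unify f ~ d  [subst: {e:=d} | 0 pending]
  bind f := d

Answer: e:=d f:=d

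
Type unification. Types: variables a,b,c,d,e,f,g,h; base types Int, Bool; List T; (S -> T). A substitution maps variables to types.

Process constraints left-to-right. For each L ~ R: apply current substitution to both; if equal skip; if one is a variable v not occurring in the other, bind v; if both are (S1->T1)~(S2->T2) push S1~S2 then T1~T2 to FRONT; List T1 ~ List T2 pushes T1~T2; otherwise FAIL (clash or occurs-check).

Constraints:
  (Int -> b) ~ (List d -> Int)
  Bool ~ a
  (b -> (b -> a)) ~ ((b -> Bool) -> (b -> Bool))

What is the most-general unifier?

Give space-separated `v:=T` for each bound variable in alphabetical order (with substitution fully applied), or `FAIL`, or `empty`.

step 1: unify (Int -> b) ~ (List d -> Int)  [subst: {-} | 2 pending]
  -> decompose arrow: push Int~List d, b~Int
step 2: unify Int ~ List d  [subst: {-} | 3 pending]
  clash: Int vs List d

Answer: FAIL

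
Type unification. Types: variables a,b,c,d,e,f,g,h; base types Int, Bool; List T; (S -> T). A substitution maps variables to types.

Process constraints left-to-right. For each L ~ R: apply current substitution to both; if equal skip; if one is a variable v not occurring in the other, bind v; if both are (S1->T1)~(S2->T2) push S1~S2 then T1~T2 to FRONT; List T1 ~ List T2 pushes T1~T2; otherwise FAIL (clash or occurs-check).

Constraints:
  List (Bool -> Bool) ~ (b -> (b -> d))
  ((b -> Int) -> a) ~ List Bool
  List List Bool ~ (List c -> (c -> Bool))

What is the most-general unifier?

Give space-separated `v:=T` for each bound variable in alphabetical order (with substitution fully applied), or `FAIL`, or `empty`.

step 1: unify List (Bool -> Bool) ~ (b -> (b -> d))  [subst: {-} | 2 pending]
  clash: List (Bool -> Bool) vs (b -> (b -> d))

Answer: FAIL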